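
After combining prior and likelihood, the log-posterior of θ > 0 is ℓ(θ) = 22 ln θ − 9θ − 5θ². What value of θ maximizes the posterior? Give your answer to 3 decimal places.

θ̂_MAP = 1.100

ℓ'(θ) = 22/θ − 9 − 10θ. Setting this to zero and multiplying by θ: 10θ² + 9θ − 22 = 0.
θ = (−9 + √(9² + 4·10·22)) / (2·10) = (−9 + √961) / 20 = (−9 + 31)/20 = 11/10.
ℓ''(θ) = −22/θ² − 10 < 0, confirming a maximum.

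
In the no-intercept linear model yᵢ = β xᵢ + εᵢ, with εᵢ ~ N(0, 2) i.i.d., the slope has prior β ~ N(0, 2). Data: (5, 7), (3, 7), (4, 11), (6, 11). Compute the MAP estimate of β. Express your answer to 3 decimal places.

β̂_MAP = 1.908

log p(β | y) = −Σ(yᵢ − βxᵢ)²/(2·2) − β²/(2·2) + const.
Setting the derivative to zero: Σxᵢ(yᵢ − βxᵢ)/2 − β/2 = 0, so β = Σxᵢyᵢ / (Σxᵢ² + σ²/τ²).
Σxᵢyᵢ = 5·7 + 3·7 + 4·11 + 6·11 = 166; Σxᵢ² = 86; σ²/τ² = 1.
β̂_MAP = 166 / (86 + 1) = 166/87 ≈ 1.908.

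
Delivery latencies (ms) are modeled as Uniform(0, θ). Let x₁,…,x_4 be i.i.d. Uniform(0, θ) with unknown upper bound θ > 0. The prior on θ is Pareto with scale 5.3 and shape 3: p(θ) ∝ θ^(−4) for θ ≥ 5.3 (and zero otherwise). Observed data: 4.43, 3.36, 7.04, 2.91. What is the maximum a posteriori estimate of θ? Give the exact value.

The Uniform(0, θ) likelihood is θ^(−n) for θ ≥ max(xᵢ), zero otherwise. Here max(xᵢ) = 7.04.
Posterior ∝ θ^(−4) · θ^(−4) = θ^(−8) on θ ≥ max(5.3, 7.04) = 7.04.
This density is strictly decreasing in θ, so the posterior mode lies at the lower boundary of the support.

θ̂_MAP = 7.04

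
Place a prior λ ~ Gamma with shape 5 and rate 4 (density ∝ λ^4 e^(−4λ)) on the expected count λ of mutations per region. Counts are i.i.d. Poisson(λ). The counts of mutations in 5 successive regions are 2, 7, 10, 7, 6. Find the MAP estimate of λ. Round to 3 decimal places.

λ̂_MAP = 4.000

Σxᵢ = 2+7+10+7+6 = 32, with n = 5.
Posterior ∝ λ^4e^(−4λ) · λ^32e^(−5λ) = λ^36e^(−9λ), i.e. Gamma(shape=37, rate=9).
The mode of a Gamma(a, b) with a ≥ 1 (shape–rate) is (a−1)/b = 36/9 ≈ 4.000.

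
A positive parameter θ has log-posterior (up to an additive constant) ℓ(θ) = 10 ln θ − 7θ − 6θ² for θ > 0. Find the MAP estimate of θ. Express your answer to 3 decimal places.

ℓ'(θ) = 10/θ − 7 − 12θ. Setting this to zero and multiplying by θ: 12θ² + 7θ − 10 = 0.
θ = (−7 + √(7² + 4·12·10)) / (2·12) = (−7 + √529) / 24 = (−7 + 23)/24 = 2/3.
ℓ''(θ) = −10/θ² − 12 < 0, confirming a maximum.

θ̂_MAP = 0.667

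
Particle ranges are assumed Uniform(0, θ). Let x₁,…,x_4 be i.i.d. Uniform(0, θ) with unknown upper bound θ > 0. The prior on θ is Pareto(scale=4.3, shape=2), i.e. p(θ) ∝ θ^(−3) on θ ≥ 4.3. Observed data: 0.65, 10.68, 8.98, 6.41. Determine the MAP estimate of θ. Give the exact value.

θ̂_MAP = 10.68

The Uniform(0, θ) likelihood is θ^(−n) for θ ≥ max(xᵢ), zero otherwise. Here max(xᵢ) = 10.68.
Posterior ∝ θ^(−3) · θ^(−4) = θ^(−7) on θ ≥ max(4.3, 10.68) = 10.68.
This density is strictly decreasing in θ, so the posterior mode lies at the lower boundary of the support.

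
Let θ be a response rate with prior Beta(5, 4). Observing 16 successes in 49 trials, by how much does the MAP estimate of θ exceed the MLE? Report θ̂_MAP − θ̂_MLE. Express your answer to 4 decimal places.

MAP − MLE = 0.0306

Posterior is Beta(21, 37); MAP = (21−1)/(58−2) = 20/56 ≈ 0.35714.
MLE ignores the prior: θ̂_MLE = k/n = 16/49 ≈ 0.32653.
Difference = 20/56 − 16/49 = 3/98 ≈ 0.0306.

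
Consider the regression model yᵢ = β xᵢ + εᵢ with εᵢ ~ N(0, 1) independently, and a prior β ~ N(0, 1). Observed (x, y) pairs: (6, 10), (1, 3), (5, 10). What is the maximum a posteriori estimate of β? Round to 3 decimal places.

β̂_MAP = 1.794

log p(β | y) = −Σ(yᵢ − βxᵢ)²/(2·1) − β²/(2·1) + const.
Setting the derivative to zero: Σxᵢ(yᵢ − βxᵢ)/1 − β/1 = 0, so β = Σxᵢyᵢ / (Σxᵢ² + σ²/τ²).
Σxᵢyᵢ = 6·10 + 1·3 + 5·10 = 113; Σxᵢ² = 62; σ²/τ² = 1.
β̂_MAP = 113 / (62 + 1) = 113/63 ≈ 1.794.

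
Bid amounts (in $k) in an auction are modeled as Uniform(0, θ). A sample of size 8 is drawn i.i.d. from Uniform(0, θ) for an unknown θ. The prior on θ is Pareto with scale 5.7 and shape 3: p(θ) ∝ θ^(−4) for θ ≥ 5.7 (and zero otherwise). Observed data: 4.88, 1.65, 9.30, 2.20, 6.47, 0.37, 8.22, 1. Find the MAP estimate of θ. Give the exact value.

θ̂_MAP = 9.30

The Uniform(0, θ) likelihood is θ^(−n) for θ ≥ max(xᵢ), zero otherwise. Here max(xᵢ) = 9.30.
Posterior ∝ θ^(−4) · θ^(−8) = θ^(−12) on θ ≥ max(5.7, 9.30) = 9.30.
This density is strictly decreasing in θ, so the posterior mode lies at the lower boundary of the support.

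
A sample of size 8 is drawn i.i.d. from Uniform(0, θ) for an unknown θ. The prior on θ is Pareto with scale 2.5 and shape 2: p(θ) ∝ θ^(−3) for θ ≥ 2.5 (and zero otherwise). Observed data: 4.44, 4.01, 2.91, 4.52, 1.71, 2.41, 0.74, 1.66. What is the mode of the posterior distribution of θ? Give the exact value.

The Uniform(0, θ) likelihood is θ^(−n) for θ ≥ max(xᵢ), zero otherwise. Here max(xᵢ) = 4.52.
Posterior ∝ θ^(−3) · θ^(−8) = θ^(−11) on θ ≥ max(2.5, 4.52) = 4.52.
This density is strictly decreasing in θ, so the posterior mode lies at the lower boundary of the support.

θ̂_MAP = 4.52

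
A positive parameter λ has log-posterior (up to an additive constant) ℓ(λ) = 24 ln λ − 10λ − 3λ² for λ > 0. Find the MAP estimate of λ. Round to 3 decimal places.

λ̂_MAP = 1.333

ℓ'(λ) = 24/λ − 10 − 6λ. Setting this to zero and multiplying by λ: 6λ² + 10λ − 24 = 0.
λ = (−10 + √(10² + 4·6·24)) / (2·6) = (−10 + √676) / 12 = (−10 + 26)/12 = 4/3.
ℓ''(λ) = −24/λ² − 6 < 0, confirming a maximum.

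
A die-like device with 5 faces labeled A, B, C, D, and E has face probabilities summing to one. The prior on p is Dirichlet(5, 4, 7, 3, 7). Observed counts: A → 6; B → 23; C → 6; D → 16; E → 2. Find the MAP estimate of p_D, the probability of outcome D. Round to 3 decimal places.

MAP estimate of p_D = 0.243

The posterior is Dirichlet(αᵢ + nᵢ) = Dirichlet(11, 27, 13, 19, 9).
For a Dirichlet(a₁,…,a_K) with all aᵢ > 1, the mode has j-th component (aⱼ − 1)/(Σaᵢ − K).
Here Σaᵢ = 79 and K = 5, so p_D = (19 − 1)/(79 − 5) = 18/74 ≈ 0.243.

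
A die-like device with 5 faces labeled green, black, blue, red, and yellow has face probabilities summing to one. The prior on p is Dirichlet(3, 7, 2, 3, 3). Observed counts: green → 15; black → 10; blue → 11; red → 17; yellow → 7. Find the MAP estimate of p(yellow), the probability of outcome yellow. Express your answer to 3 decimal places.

MAP estimate of p(yellow) = 0.123

The posterior is Dirichlet(αᵢ + nᵢ) = Dirichlet(18, 17, 13, 20, 10).
For a Dirichlet(a₁,…,a_K) with all aᵢ > 1, the mode has j-th component (aⱼ − 1)/(Σaᵢ − K).
Here Σaᵢ = 78 and K = 5, so p(yellow) = (10 − 1)/(78 − 5) = 9/73 ≈ 0.123.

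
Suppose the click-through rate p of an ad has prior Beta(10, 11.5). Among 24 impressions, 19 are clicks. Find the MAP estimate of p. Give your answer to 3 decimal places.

Prior: Beta(10, 11.5).
Data: 19 successes in 24 trials. The binomial likelihood contributes p^19(1−p)^5, so the posterior is Beta(10+19, 11.5+5) = Beta(29, 16.5).
For Beta(a, b) with a, b > 1 the mode is (a−1)/(a+b−2) = 28/43.5 ≈ 0.644.

p̂_MAP = 0.644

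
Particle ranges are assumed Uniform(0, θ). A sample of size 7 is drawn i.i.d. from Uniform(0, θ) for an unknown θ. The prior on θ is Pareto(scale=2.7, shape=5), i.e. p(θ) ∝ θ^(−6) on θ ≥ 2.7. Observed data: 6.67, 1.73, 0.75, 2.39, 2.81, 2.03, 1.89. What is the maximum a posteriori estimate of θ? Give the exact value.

The Uniform(0, θ) likelihood is θ^(−n) for θ ≥ max(xᵢ), zero otherwise. Here max(xᵢ) = 6.67.
Posterior ∝ θ^(−6) · θ^(−7) = θ^(−13) on θ ≥ max(2.7, 6.67) = 6.67.
This density is strictly decreasing in θ, so the posterior mode lies at the lower boundary of the support.

θ̂_MAP = 6.67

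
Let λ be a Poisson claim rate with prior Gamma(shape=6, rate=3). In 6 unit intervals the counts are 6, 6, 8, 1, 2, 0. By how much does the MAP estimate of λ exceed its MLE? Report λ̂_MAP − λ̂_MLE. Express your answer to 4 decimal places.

Σxᵢ = 23. Posterior is Gamma(29, 9); MAP = (29−1)/9 = 28/9 ≈ 3.11111.
MLE = x̄ = 23/6 ≈ 3.83333.
Difference = 28/9 − 23/6 = -13/18 ≈ -0.7222.

MAP − MLE = -0.7222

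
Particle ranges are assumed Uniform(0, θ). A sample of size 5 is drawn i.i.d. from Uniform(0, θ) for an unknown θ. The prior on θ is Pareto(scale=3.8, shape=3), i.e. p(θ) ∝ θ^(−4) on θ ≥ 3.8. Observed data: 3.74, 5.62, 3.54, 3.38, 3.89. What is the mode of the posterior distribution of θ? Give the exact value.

The Uniform(0, θ) likelihood is θ^(−n) for θ ≥ max(xᵢ), zero otherwise. Here max(xᵢ) = 5.62.
Posterior ∝ θ^(−4) · θ^(−5) = θ^(−9) on θ ≥ max(3.8, 5.62) = 5.62.
This density is strictly decreasing in θ, so the posterior mode lies at the lower boundary of the support.

θ̂_MAP = 5.62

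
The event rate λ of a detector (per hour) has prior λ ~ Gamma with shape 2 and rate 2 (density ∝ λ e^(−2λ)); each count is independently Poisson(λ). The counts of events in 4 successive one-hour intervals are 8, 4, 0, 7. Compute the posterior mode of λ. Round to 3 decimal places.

Σxᵢ = 8+4+0+7 = 19, with n = 4.
Posterior ∝ λe^(−2λ) · λ^19e^(−4λ) = λ^20e^(−6λ), i.e. Gamma(shape=21, rate=6).
The mode of a Gamma(a, b) with a ≥ 1 (shape–rate) is (a−1)/b = 20/6 ≈ 3.333.

λ̂_MAP = 3.333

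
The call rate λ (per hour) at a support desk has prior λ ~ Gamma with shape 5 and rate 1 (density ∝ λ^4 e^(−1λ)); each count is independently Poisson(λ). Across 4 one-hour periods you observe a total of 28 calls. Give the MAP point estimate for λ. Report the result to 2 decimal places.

λ̂_MAP = 6.40

Σxᵢ = 28, n = 4.
Posterior ∝ λ^4e^(−1λ) · λ^28e^(−4λ) = λ^32e^(−5λ), i.e. Gamma(shape=33, rate=5).
The mode of a Gamma(a, b) with a ≥ 1 (shape–rate) is (a−1)/b = 32/5 ≈ 6.40.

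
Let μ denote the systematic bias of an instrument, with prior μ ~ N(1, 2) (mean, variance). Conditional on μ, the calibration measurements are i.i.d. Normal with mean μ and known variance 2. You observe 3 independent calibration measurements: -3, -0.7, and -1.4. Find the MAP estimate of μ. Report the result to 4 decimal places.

μ̂_MAP = -1.0250

n = 3; x̄ = ((-3) + (-0.7) + (-1.4))/3 = -5.1/3 = -1.7.
For a Normal prior and Normal likelihood with known variance, the posterior is Normal; its mode equals its mean, the precision-weighted average.
Prior precision 1/σ₀² = 1/2 = 0.5; data precision n/σ² = 3/2 = 1.5.
μ̂ = (0.5·1 + 1.5·(-1.7)) / (0.5 + 1.5) = (-2.05)/2 = -1.0250.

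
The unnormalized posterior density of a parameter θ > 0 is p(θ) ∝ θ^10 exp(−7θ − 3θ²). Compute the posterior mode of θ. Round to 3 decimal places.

ℓ'(θ) = 10/θ − 7 − 6θ. Setting this to zero and multiplying by θ: 6θ² + 7θ − 10 = 0.
θ = (−7 + √(7² + 4·6·10)) / (2·6) = (−7 + √289) / 12 = (−7 + 17)/12 = 5/6.
ℓ''(θ) = −10/θ² − 6 < 0, confirming a maximum.

θ̂_MAP = 0.833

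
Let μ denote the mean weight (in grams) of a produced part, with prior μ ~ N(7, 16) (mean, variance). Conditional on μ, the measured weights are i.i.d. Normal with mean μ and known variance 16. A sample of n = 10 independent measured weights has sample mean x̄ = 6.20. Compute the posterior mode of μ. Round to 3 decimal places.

n = 10, x̄ = 6.20.
For a Normal prior and Normal likelihood with known variance, the posterior is Normal; its mode equals its mean, the precision-weighted average.
Prior precision 1/σ₀² = 1/16 = 0.0625; data precision n/σ² = 10/16 = 0.625.
μ̂ = (0.0625·7 + 0.625·6.2) / (0.0625 + 0.625) = 4.3125/0.6875 = 69/11 ≈ 6.273.

μ̂_MAP = 6.273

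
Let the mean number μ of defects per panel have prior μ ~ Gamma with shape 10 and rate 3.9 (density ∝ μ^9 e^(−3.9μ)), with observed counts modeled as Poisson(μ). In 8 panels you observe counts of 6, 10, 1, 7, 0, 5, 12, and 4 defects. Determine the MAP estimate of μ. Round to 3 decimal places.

μ̂_MAP = 4.538

Σxᵢ = 6+10+1+7+0+5+12+4 = 45, with n = 8.
Posterior ∝ μ^9e^(−3.9μ) · μ^45e^(−8μ) = μ^54e^(−11.9μ), i.e. Gamma(shape=55, rate=11.9).
The mode of a Gamma(a, b) with a ≥ 1 (shape–rate) is (a−1)/b = 54/11.9 ≈ 4.538.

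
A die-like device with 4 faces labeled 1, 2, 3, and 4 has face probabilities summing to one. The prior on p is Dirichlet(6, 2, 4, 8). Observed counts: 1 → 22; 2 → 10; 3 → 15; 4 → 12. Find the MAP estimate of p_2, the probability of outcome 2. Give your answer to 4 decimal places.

MAP estimate: 0.1467

The posterior is Dirichlet(αᵢ + nᵢ) = Dirichlet(28, 12, 19, 20).
For a Dirichlet(a₁,…,a_K) with all aᵢ > 1, the mode has j-th component (aⱼ − 1)/(Σaᵢ − K).
Here Σaᵢ = 79 and K = 4, so p_2 = (12 − 1)/(79 − 4) = 11/75 ≈ 0.1467.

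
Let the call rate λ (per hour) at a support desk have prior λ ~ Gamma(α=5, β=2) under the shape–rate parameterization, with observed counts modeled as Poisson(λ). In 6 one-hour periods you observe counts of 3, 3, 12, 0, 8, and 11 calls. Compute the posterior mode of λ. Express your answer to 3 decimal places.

Σxᵢ = 3+3+12+0+8+11 = 37, with n = 6.
Posterior ∝ λ^4e^(−2λ) · λ^37e^(−6λ) = λ^41e^(−8λ), i.e. Gamma(shape=42, rate=8).
The mode of a Gamma(a, b) with a ≥ 1 (shape–rate) is (a−1)/b = 41/8 ≈ 5.125.

λ̂_MAP = 5.125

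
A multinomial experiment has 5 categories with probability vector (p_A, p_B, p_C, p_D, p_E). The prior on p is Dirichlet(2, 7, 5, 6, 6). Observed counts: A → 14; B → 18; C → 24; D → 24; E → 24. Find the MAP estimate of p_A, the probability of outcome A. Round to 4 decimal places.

The posterior is Dirichlet(αᵢ + nᵢ) = Dirichlet(16, 25, 29, 30, 30).
For a Dirichlet(a₁,…,a_K) with all aᵢ > 1, the mode has j-th component (aⱼ − 1)/(Σaᵢ − K).
Here Σaᵢ = 130 and K = 5, so p_A = (16 − 1)/(130 − 5) = 15/125 ≈ 0.1200.

MAP estimate of p_A = 0.1200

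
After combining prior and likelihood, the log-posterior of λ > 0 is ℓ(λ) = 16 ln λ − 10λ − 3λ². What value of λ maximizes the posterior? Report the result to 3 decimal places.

ℓ'(λ) = 16/λ − 10 − 6λ. Setting this to zero and multiplying by λ: 6λ² + 10λ − 16 = 0.
λ = (−10 + √(10² + 4·6·16)) / (2·6) = (−10 + √484) / 12 = (−10 + 22)/12 = 1.
ℓ''(λ) = −16/λ² − 6 < 0, confirming a maximum.

λ̂_MAP = 1.000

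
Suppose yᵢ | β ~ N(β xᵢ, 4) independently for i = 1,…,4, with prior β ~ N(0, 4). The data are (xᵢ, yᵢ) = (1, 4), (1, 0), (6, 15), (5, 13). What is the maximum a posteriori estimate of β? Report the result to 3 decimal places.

log p(β | y) = −Σ(yᵢ − βxᵢ)²/(2·4) − β²/(2·4) + const.
Setting the derivative to zero: Σxᵢ(yᵢ − βxᵢ)/4 − β/4 = 0, so β = Σxᵢyᵢ / (Σxᵢ² + σ²/τ²).
Σxᵢyᵢ = 1·4 + 1·0 + 6·15 + 5·13 = 159; Σxᵢ² = 63; σ²/τ² = 1.
β̂_MAP = 159 / (63 + 1) = 159/64 ≈ 2.484.

β̂_MAP = 2.484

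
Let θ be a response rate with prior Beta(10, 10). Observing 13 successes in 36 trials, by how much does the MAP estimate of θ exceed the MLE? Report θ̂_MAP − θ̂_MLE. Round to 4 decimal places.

Posterior is Beta(23, 33); MAP = (23−1)/(56−2) = 22/54 ≈ 0.40741.
MLE ignores the prior: θ̂_MLE = k/n = 13/36 ≈ 0.36111.
Difference = 22/54 − 13/36 = 5/108 ≈ 0.0463.

MAP − MLE = 0.0463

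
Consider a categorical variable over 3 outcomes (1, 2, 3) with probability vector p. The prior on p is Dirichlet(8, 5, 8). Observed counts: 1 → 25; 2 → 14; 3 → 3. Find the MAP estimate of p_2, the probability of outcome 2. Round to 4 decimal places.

MAP estimate: 0.3000

The posterior is Dirichlet(αᵢ + nᵢ) = Dirichlet(33, 19, 11).
For a Dirichlet(a₁,…,a_K) with all aᵢ > 1, the mode has j-th component (aⱼ − 1)/(Σaᵢ − K).
Here Σaᵢ = 63 and K = 3, so p_2 = (19 − 1)/(63 − 3) = 18/60 ≈ 0.3000.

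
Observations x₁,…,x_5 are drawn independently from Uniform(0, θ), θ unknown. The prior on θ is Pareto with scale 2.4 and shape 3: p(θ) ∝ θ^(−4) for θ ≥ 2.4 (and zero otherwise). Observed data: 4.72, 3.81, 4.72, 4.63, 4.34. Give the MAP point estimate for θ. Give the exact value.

θ̂_MAP = 4.72

The Uniform(0, θ) likelihood is θ^(−n) for θ ≥ max(xᵢ), zero otherwise. Here max(xᵢ) = 4.72.
Posterior ∝ θ^(−4) · θ^(−5) = θ^(−9) on θ ≥ max(2.4, 4.72) = 4.72.
This density is strictly decreasing in θ, so the posterior mode lies at the lower boundary of the support.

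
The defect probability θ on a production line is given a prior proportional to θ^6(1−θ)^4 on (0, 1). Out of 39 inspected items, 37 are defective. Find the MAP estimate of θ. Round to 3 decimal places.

θ̂_MAP = 0.878

The prior density ∝ θ^6(1−θ)^4 is the kernel of Beta(7, 5).
Data: 37 successes in 39 trials. The binomial likelihood contributes θ^37(1−θ)^2, so the posterior is Beta(7+37, 5+2) = Beta(44, 7).
For Beta(a, b) with a, b > 1 the mode is (a−1)/(a+b−2) = 43/49 ≈ 0.878.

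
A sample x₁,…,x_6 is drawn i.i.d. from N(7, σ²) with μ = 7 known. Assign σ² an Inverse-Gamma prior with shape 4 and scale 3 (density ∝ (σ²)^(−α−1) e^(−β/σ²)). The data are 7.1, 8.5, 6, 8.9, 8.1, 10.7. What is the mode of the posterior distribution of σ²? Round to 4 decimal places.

Sum of squared deviations about the known mean: SS = (7.1−7)² + (8.5−7)² + (6−7)² + (8.9−7)² + (8.1−7)² + (10.7−7)² = 21.77.
The Normal likelihood contributes (σ²)^(−n/2) exp(−SS/(2σ²)), so the posterior is Inverse-Gamma(α + n/2, β + SS/2) = Inverse-Gamma(7, 13.885).
The mode of Inverse-Gamma(a, b) is b/(a+1) = 13.885/8 ≈ 1.7356.

σ̂²_MAP = 1.7356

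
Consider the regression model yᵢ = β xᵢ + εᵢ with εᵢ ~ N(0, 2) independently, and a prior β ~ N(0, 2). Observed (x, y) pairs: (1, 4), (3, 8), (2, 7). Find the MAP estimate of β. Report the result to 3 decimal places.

β̂_MAP = 2.800

log p(β | y) = −Σ(yᵢ − βxᵢ)²/(2·2) − β²/(2·2) + const.
Setting the derivative to zero: Σxᵢ(yᵢ − βxᵢ)/2 − β/2 = 0, so β = Σxᵢyᵢ / (Σxᵢ² + σ²/τ²).
Σxᵢyᵢ = 1·4 + 3·8 + 2·7 = 42; Σxᵢ² = 14; σ²/τ² = 1.
β̂_MAP = 42 / (14 + 1) = 42/15 ≈ 2.800.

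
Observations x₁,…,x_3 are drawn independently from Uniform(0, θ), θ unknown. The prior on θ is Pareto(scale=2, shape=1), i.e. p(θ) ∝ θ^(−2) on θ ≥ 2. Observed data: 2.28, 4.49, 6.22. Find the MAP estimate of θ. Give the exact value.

The Uniform(0, θ) likelihood is θ^(−n) for θ ≥ max(xᵢ), zero otherwise. Here max(xᵢ) = 6.22.
Posterior ∝ θ^(−2) · θ^(−3) = θ^(−5) on θ ≥ max(2, 6.22) = 6.22.
This density is strictly decreasing in θ, so the posterior mode lies at the lower boundary of the support.

θ̂_MAP = 6.22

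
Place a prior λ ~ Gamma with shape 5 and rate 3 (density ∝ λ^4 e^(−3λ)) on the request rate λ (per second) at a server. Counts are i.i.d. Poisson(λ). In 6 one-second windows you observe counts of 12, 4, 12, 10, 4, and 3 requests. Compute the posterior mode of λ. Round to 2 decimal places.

Σxᵢ = 12+4+12+10+4+3 = 45, with n = 6.
Posterior ∝ λ^4e^(−3λ) · λ^45e^(−6λ) = λ^49e^(−9λ), i.e. Gamma(shape=50, rate=9).
The mode of a Gamma(a, b) with a ≥ 1 (shape–rate) is (a−1)/b = 49/9 ≈ 5.44.

λ̂_MAP = 5.44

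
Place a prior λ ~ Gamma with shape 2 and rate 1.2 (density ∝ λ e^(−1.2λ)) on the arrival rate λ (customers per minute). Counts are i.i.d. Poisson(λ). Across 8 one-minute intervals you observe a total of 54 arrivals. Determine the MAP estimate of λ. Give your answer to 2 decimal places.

Σxᵢ = 54, n = 8.
Posterior ∝ λe^(−1.2λ) · λ^54e^(−8λ) = λ^55e^(−9.2λ), i.e. Gamma(shape=56, rate=9.2).
The mode of a Gamma(a, b) with a ≥ 1 (shape–rate) is (a−1)/b = 55/9.2 ≈ 5.98.

λ̂_MAP = 5.98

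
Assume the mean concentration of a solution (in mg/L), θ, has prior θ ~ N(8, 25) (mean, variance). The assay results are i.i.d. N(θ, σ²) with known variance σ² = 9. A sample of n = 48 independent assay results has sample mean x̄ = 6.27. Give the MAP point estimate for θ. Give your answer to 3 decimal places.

n = 48, x̄ = 6.27.
For a Normal prior and Normal likelihood with known variance, the posterior is Normal; its mode equals its mean, the precision-weighted average.
Prior precision 1/σ₀² = 1/25 = 0.04; data precision n/σ² = 48/9 = 16/3.
θ̂ = (0.04·8 + (16/3)·6.27) / (0.04 + 16/3) = 33.76/(403/75) = 2532/403 ≈ 6.283.

θ̂_MAP = 6.283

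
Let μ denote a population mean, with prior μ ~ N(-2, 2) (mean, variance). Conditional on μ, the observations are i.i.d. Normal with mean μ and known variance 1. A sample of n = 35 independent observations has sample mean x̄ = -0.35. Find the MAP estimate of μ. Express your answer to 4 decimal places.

n = 35, x̄ = -0.35.
For a Normal prior and Normal likelihood with known variance, the posterior is Normal; its mode equals its mean, the precision-weighted average.
Prior precision 1/σ₀² = 1/2 = 0.5; data precision n/σ² = 35/1 = 35.
μ̂ = (0.5·(-2) + 35·(-0.35)) / (0.5 + 35) = (-13.25)/35.5 = -53/142 ≈ -0.3732.

μ̂_MAP = -0.3732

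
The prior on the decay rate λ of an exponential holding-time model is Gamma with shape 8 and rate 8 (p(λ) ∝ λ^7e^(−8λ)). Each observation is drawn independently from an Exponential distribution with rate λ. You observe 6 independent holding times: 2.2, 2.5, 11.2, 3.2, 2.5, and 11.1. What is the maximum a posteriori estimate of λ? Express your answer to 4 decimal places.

The Exponential(rate=λ) likelihood is ∝ λ^n e^(−λΣtᵢ). Here n = 6 and Σtᵢ = 2.2 + 2.5 + 11.2 + 3.2 + 2.5 + 11.1 = 32.7.
Posterior ∝ λ^7e^(−8λ) · λ^6e^(−32.7λ) = λ^13e^(−40.7λ), i.e. Gamma(14, 40.7).
Mode = (a−1)/b = 13/40.7 ≈ 0.3194.

λ̂_MAP = 0.3194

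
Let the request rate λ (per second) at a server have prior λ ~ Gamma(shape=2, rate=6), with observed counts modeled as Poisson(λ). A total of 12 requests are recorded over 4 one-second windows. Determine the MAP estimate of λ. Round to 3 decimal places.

Σxᵢ = 12, n = 4.
Posterior ∝ λe^(−6λ) · λ^12e^(−4λ) = λ^13e^(−10λ), i.e. Gamma(shape=14, rate=10).
The mode of a Gamma(a, b) with a ≥ 1 (shape–rate) is (a−1)/b = 13/10 ≈ 1.300.

λ̂_MAP = 1.300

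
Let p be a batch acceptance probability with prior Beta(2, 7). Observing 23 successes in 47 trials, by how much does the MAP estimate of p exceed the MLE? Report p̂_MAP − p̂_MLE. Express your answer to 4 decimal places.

Posterior is Beta(25, 31); MAP = (25−1)/(56−2) = 24/54 ≈ 0.44444.
MLE ignores the prior: p̂_MLE = k/n = 23/47 ≈ 0.48936.
Difference = 24/54 − 23/47 = -19/423 ≈ -0.0449.

MAP − MLE = -0.0449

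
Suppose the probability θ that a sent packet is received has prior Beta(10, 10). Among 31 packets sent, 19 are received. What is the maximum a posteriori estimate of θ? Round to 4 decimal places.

θ̂_MAP = 0.5714

Prior: Beta(10, 10).
Data: 19 successes in 31 trials. The binomial likelihood contributes θ^19(1−θ)^12, so the posterior is Beta(10+19, 10+12) = Beta(29, 22).
For Beta(a, b) with a, b > 1 the mode is (a−1)/(a+b−2) = 28/49 ≈ 0.5714.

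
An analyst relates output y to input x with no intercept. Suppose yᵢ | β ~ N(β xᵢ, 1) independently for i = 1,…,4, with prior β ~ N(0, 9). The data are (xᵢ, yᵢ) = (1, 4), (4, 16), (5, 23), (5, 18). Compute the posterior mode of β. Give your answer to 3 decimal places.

log p(β | y) = −Σ(yᵢ − βxᵢ)²/(2·1) − β²/(2·9) + const.
Setting the derivative to zero: Σxᵢ(yᵢ − βxᵢ)/1 − β/9 = 0, so β = Σxᵢyᵢ / (Σxᵢ² + σ²/τ²).
Σxᵢyᵢ = 1·4 + 4·16 + 5·23 + 5·18 = 273; Σxᵢ² = 67; σ²/τ² = 1/9.
β̂_MAP = 273 / (67 + 1/9) = 273/(604/9) = 2457/604 ≈ 4.068.

β̂_MAP = 4.068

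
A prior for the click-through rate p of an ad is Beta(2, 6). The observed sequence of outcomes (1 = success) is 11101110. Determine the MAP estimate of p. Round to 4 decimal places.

Prior: Beta(2, 6).
Data: 6 successes in 8 trials (from the sequence). The binomial likelihood contributes p^6(1−p)^2, so the posterior is Beta(2+6, 6+2) = Beta(8, 8).
For Beta(a, b) with a, b > 1 the mode is (a−1)/(a+b−2) = 7/14 ≈ 0.5000.

p̂_MAP = 0.5000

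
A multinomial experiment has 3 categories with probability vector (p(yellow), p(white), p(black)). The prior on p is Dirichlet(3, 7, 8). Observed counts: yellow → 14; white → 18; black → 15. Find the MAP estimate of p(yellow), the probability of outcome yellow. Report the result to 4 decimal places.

MAP estimate of p(yellow) = 0.2581

The posterior is Dirichlet(αᵢ + nᵢ) = Dirichlet(17, 25, 23).
For a Dirichlet(a₁,…,a_K) with all aᵢ > 1, the mode has j-th component (aⱼ − 1)/(Σaᵢ − K).
Here Σaᵢ = 65 and K = 3, so p(yellow) = (17 − 1)/(65 − 3) = 16/62 ≈ 0.2581.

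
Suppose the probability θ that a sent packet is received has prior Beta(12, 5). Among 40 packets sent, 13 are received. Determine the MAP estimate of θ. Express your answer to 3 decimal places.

Prior: Beta(12, 5).
Data: 13 successes in 40 trials. The binomial likelihood contributes θ^13(1−θ)^27, so the posterior is Beta(12+13, 5+27) = Beta(25, 32).
For Beta(a, b) with a, b > 1 the mode is (a−1)/(a+b−2) = 24/55 ≈ 0.436.

θ̂_MAP = 0.436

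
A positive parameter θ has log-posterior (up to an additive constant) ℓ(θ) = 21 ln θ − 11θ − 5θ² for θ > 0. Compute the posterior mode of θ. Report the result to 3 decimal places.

ℓ'(θ) = 21/θ − 11 − 10θ. Setting this to zero and multiplying by θ: 10θ² + 11θ − 21 = 0.
θ = (−11 + √(11² + 4·10·21)) / (2·10) = (−11 + √961) / 20 = (−11 + 31)/20 = 1.
ℓ''(θ) = −21/θ² − 10 < 0, confirming a maximum.

θ̂_MAP = 1.000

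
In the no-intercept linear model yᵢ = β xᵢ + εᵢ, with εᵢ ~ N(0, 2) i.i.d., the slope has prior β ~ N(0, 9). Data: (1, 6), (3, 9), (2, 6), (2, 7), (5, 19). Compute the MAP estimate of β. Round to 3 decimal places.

β̂_MAP = 3.563

log p(β | y) = −Σ(yᵢ − βxᵢ)²/(2·2) − β²/(2·9) + const.
Setting the derivative to zero: Σxᵢ(yᵢ − βxᵢ)/2 − β/9 = 0, so β = Σxᵢyᵢ / (Σxᵢ² + σ²/τ²).
Σxᵢyᵢ = 1·6 + 3·9 + 2·6 + 2·7 + 5·19 = 154; Σxᵢ² = 43; σ²/τ² = 2/9.
β̂_MAP = 154 / (43 + 2/9) = 154/(389/9) = 1386/389 ≈ 3.563.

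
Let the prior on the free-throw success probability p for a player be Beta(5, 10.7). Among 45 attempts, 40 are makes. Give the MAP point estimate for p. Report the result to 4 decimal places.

Prior: Beta(5, 10.7).
Data: 40 successes in 45 trials. The binomial likelihood contributes p^40(1−p)^5, so the posterior is Beta(5+40, 10.7+5) = Beta(45, 15.7).
For Beta(a, b) with a, b > 1 the mode is (a−1)/(a+b−2) = 44/58.7 ≈ 0.7496.

p̂_MAP = 0.7496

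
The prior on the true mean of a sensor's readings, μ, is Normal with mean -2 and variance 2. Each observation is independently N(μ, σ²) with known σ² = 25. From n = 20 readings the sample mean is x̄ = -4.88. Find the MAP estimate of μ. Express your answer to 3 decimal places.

μ̂_MAP = -3.772

n = 20, x̄ = -4.88.
For a Normal prior and Normal likelihood with known variance, the posterior is Normal; its mode equals its mean, the precision-weighted average.
Prior precision 1/σ₀² = 1/2 = 0.5; data precision n/σ² = 20/25 = 0.8.
μ̂ = (0.5·(-2) + 0.8·(-4.88)) / (0.5 + 0.8) = (-4.904)/1.3 = -1226/325 ≈ -3.772.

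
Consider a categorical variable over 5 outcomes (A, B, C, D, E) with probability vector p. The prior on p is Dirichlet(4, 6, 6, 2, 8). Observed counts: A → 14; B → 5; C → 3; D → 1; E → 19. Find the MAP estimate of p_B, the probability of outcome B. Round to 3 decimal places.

MAP estimate of p_B = 0.159

The posterior is Dirichlet(αᵢ + nᵢ) = Dirichlet(18, 11, 9, 3, 27).
For a Dirichlet(a₁,…,a_K) with all aᵢ > 1, the mode has j-th component (aⱼ − 1)/(Σaᵢ − K).
Here Σaᵢ = 68 and K = 5, so p_B = (11 − 1)/(68 − 5) = 10/63 ≈ 0.159.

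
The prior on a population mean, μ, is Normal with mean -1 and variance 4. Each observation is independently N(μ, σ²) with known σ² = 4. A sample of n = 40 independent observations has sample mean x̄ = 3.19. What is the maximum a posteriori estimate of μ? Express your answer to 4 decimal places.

n = 40, x̄ = 3.19.
For a Normal prior and Normal likelihood with known variance, the posterior is Normal; its mode equals its mean, the precision-weighted average.
Prior precision 1/σ₀² = 1/4 = 0.25; data precision n/σ² = 40/4 = 10.
μ̂ = (0.25·(-1) + 10·3.19) / (0.25 + 10) = 31.65/10.25 = 633/205 ≈ 3.0878.

μ̂_MAP = 3.0878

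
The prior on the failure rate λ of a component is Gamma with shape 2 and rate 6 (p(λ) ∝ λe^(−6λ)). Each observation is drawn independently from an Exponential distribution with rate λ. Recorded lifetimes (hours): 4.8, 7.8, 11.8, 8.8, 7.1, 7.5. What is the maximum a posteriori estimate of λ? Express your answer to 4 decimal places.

The Exponential(rate=λ) likelihood is ∝ λ^n e^(−λΣtᵢ). Here n = 6 and Σtᵢ = 4.8 + 7.8 + 11.8 + 8.8 + 7.1 + 7.5 = 47.8.
Posterior ∝ λe^(−6λ) · λ^6e^(−47.8λ) = λ^7e^(−53.8λ), i.e. Gamma(8, 53.8).
Mode = (a−1)/b = 7/53.8 ≈ 0.1301.

λ̂_MAP = 0.1301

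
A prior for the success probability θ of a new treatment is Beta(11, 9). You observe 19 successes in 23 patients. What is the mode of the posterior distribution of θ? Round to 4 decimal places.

Prior: Beta(11, 9).
Data: 19 successes in 23 trials. The binomial likelihood contributes θ^19(1−θ)^4, so the posterior is Beta(11+19, 9+4) = Beta(30, 13).
For Beta(a, b) with a, b > 1 the mode is (a−1)/(a+b−2) = 29/41 ≈ 0.7073.

θ̂_MAP = 0.7073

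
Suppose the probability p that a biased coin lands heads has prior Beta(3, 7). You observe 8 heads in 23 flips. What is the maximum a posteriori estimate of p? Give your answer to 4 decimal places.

Prior: Beta(3, 7).
Data: 8 successes in 23 trials. The binomial likelihood contributes p^8(1−p)^15, so the posterior is Beta(3+8, 7+15) = Beta(11, 22).
For Beta(a, b) with a, b > 1 the mode is (a−1)/(a+b−2) = 10/31 ≈ 0.3226.

p̂_MAP = 0.3226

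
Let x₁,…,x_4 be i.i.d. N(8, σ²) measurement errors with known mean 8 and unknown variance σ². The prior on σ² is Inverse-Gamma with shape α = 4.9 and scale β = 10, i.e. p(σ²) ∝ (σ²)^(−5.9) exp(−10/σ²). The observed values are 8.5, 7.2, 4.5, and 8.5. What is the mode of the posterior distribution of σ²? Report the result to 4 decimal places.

Sum of squared deviations about the known mean: SS = (8.5−8)² + (7.2−8)² + (4.5−8)² + (8.5−8)² = 13.39.
The Normal likelihood contributes (σ²)^(−n/2) exp(−SS/(2σ²)), so the posterior is Inverse-Gamma(α + n/2, β + SS/2) = Inverse-Gamma(6.9, 16.695).
The mode of Inverse-Gamma(a, b) is b/(a+1) = 16.695/7.9 ≈ 2.1133.

σ̂²_MAP = 2.1133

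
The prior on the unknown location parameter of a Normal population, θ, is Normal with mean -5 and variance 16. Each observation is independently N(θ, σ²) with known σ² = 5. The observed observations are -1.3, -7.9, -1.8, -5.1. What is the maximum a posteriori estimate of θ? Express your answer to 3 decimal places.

n = 4; x̄ = ((-1.3) + (-7.9) + (-1.8) + (-5.1))/4 = -16.1/4 = -4.025.
For a Normal prior and Normal likelihood with known variance, the posterior is Normal; its mode equals its mean, the precision-weighted average.
Prior precision 1/σ₀² = 1/16 = 0.0625; data precision n/σ² = 4/5 = 0.8.
θ̂ = (0.0625·(-5) + 0.8·(-4.025)) / (0.0625 + 0.8) = (-3.5325)/0.8625 = -471/115 ≈ -4.096.

θ̂_MAP = -4.096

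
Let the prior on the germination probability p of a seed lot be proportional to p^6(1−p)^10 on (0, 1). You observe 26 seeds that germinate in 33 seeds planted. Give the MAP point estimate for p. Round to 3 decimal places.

The prior density ∝ p^6(1−p)^10 is the kernel of Beta(7, 11).
Data: 26 successes in 33 trials. The binomial likelihood contributes p^26(1−p)^7, so the posterior is Beta(7+26, 11+7) = Beta(33, 18).
For Beta(a, b) with a, b > 1 the mode is (a−1)/(a+b−2) = 32/49 ≈ 0.653.

p̂_MAP = 0.653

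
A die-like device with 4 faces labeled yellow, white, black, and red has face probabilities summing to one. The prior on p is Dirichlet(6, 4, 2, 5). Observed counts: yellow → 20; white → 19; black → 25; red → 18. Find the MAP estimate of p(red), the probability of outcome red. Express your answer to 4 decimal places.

MAP estimate of p(red) = 0.2316

The posterior is Dirichlet(αᵢ + nᵢ) = Dirichlet(26, 23, 27, 23).
For a Dirichlet(a₁,…,a_K) with all aᵢ > 1, the mode has j-th component (aⱼ − 1)/(Σaᵢ − K).
Here Σaᵢ = 99 and K = 4, so p(red) = (23 − 1)/(99 − 4) = 22/95 ≈ 0.2316.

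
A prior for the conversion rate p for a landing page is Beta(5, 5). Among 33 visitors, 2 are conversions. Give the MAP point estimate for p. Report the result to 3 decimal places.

p̂_MAP = 0.146

Prior: Beta(5, 5).
Data: 2 successes in 33 trials. The binomial likelihood contributes p^2(1−p)^31, so the posterior is Beta(5+2, 5+31) = Beta(7, 36).
For Beta(a, b) with a, b > 1 the mode is (a−1)/(a+b−2) = 6/41 ≈ 0.146.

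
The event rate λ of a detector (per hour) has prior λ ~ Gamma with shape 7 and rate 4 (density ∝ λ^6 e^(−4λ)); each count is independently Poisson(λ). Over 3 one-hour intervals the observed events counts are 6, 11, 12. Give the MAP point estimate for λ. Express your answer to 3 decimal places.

λ̂_MAP = 5.000

Σxᵢ = 6+11+12 = 29, with n = 3.
Posterior ∝ λ^6e^(−4λ) · λ^29e^(−3λ) = λ^35e^(−7λ), i.e. Gamma(shape=36, rate=7).
The mode of a Gamma(a, b) with a ≥ 1 (shape–rate) is (a−1)/b = 35/7 ≈ 5.000.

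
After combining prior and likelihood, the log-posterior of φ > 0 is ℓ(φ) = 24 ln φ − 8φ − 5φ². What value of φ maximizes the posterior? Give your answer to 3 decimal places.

φ̂_MAP = 1.200

ℓ'(φ) = 24/φ − 8 − 10φ. Setting this to zero and multiplying by φ: 10φ² + 8φ − 24 = 0.
φ = (−8 + √(8² + 4·10·24)) / (2·10) = (−8 + √1024) / 20 = (−8 + 32)/20 = 6/5.
ℓ''(φ) = −24/φ² − 10 < 0, confirming a maximum.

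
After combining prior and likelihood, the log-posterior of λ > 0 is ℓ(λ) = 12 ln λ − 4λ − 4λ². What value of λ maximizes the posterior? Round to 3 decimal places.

λ̂_MAP = 1.000

ℓ'(λ) = 12/λ − 4 − 8λ. Setting this to zero and multiplying by λ: 8λ² + 4λ − 12 = 0.
λ = (−4 + √(4² + 4·8·12)) / (2·8) = (−4 + √400) / 16 = (−4 + 20)/16 = 1.
ℓ''(λ) = −12/λ² − 8 < 0, confirming a maximum.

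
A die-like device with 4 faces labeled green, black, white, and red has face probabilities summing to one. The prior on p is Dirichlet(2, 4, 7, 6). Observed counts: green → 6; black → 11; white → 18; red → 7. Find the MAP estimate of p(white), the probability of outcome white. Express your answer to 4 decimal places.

The posterior is Dirichlet(αᵢ + nᵢ) = Dirichlet(8, 15, 25, 13).
For a Dirichlet(a₁,…,a_K) with all aᵢ > 1, the mode has j-th component (aⱼ − 1)/(Σaᵢ − K).
Here Σaᵢ = 61 and K = 4, so p(white) = (25 − 1)/(61 − 4) = 24/57 ≈ 0.4211.

MAP estimate of p(white) = 0.4211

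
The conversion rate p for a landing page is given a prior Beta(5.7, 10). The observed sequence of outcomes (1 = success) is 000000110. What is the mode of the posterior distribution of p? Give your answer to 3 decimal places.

p̂_MAP = 0.295

Prior: Beta(5.7, 10).
Data: 2 successes in 9 trials (from the sequence). The binomial likelihood contributes p^2(1−p)^7, so the posterior is Beta(5.7+2, 10+7) = Beta(7.7, 17).
For Beta(a, b) with a, b > 1 the mode is (a−1)/(a+b−2) = 6.7/22.7 ≈ 0.295.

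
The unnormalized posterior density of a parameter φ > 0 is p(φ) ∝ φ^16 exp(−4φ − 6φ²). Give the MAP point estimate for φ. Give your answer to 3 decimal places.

φ̂_MAP = 1.000

ℓ'(φ) = 16/φ − 4 − 12φ. Setting this to zero and multiplying by φ: 12φ² + 4φ − 16 = 0.
φ = (−4 + √(4² + 4·12·16)) / (2·12) = (−4 + √784) / 24 = (−4 + 28)/24 = 1.
ℓ''(φ) = −16/φ² − 12 < 0, confirming a maximum.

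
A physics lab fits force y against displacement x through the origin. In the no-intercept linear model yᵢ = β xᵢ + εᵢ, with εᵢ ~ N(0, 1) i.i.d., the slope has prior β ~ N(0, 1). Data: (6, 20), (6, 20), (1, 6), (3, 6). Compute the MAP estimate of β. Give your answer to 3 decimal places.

log p(β | y) = −Σ(yᵢ − βxᵢ)²/(2·1) − β²/(2·1) + const.
Setting the derivative to zero: Σxᵢ(yᵢ − βxᵢ)/1 − β/1 = 0, so β = Σxᵢyᵢ / (Σxᵢ² + σ²/τ²).
Σxᵢyᵢ = 6·20 + 6·20 + 1·6 + 3·6 = 264; Σxᵢ² = 82; σ²/τ² = 1.
β̂_MAP = 264 / (82 + 1) = 264/83 ≈ 3.181.

β̂_MAP = 3.181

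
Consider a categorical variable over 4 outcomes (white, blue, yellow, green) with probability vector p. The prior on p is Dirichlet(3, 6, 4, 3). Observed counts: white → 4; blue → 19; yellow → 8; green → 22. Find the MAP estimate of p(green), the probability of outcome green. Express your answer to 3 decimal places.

The posterior is Dirichlet(αᵢ + nᵢ) = Dirichlet(7, 25, 12, 25).
For a Dirichlet(a₁,…,a_K) with all aᵢ > 1, the mode has j-th component (aⱼ − 1)/(Σaᵢ − K).
Here Σaᵢ = 69 and K = 4, so p(green) = (25 − 1)/(69 − 4) = 24/65 ≈ 0.369.

MAP estimate of p(green) = 0.369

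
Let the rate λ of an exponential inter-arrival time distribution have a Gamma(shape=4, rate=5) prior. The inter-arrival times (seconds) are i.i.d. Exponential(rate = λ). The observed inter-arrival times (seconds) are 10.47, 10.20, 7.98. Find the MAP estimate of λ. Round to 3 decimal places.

λ̂_MAP = 0.178

The Exponential(rate=λ) likelihood is ∝ λ^n e^(−λΣtᵢ). Here n = 3 and Σtᵢ = 10.47 + 10.20 + 7.98 = 28.65.
Posterior ∝ λ^3e^(−5λ) · λ^3e^(−28.65λ) = λ^6e^(−33.65λ), i.e. Gamma(7, 33.65).
Mode = (a−1)/b = 6/33.65 ≈ 0.178.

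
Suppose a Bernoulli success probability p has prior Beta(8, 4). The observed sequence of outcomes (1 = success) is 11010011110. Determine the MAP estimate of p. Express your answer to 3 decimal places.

p̂_MAP = 0.667

Prior: Beta(8, 4).
Data: 7 successes in 11 trials (from the sequence). The binomial likelihood contributes p^7(1−p)^4, so the posterior is Beta(8+7, 4+4) = Beta(15, 8).
For Beta(a, b) with a, b > 1 the mode is (a−1)/(a+b−2) = 14/21 ≈ 0.667.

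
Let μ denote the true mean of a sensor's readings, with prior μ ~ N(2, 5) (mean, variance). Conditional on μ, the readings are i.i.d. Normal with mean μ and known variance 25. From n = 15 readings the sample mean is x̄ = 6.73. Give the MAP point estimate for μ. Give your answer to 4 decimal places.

n = 15, x̄ = 6.73.
For a Normal prior and Normal likelihood with known variance, the posterior is Normal; its mode equals its mean, the precision-weighted average.
Prior precision 1/σ₀² = 1/5 = 0.2; data precision n/σ² = 15/25 = 0.6.
μ̂ = (0.2·2 + 0.6·6.73) / (0.2 + 0.6) = 4.438/0.8 = 5.5475.

μ̂_MAP = 5.5475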